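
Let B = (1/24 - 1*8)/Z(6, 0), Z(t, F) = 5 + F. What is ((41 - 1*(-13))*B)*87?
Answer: -149553/20 ≈ -7477.6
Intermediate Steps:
B = -191/120 (B = (1/24 - 1*8)/(5 + 0) = (1/24 - 8)/5 = -191/24*⅕ = -191/120 ≈ -1.5917)
((41 - 1*(-13))*B)*87 = ((41 - 1*(-13))*(-191/120))*87 = ((41 + 13)*(-191/120))*87 = (54*(-191/120))*87 = -1719/20*87 = -149553/20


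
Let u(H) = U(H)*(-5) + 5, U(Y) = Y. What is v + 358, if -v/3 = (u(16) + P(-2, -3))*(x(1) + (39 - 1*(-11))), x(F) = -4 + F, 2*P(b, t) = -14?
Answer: 11920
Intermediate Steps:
P(b, t) = -7 (P(b, t) = (1/2)*(-14) = -7)
u(H) = 5 - 5*H (u(H) = H*(-5) + 5 = -5*H + 5 = 5 - 5*H)
v = 11562 (v = -3*((5 - 5*16) - 7)*((-4 + 1) + (39 - 1*(-11))) = -3*((5 - 80) - 7)*(-3 + (39 + 11)) = -3*(-75 - 7)*(-3 + 50) = -(-246)*47 = -3*(-3854) = 11562)
v + 358 = 11562 + 358 = 11920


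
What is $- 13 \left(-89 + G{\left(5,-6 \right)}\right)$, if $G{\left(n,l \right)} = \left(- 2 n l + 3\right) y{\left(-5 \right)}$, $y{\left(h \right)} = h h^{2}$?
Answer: $103532$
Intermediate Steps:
$y{\left(h \right)} = h^{3}$
$G{\left(n,l \right)} = -375 + 250 l n$ ($G{\left(n,l \right)} = \left(- 2 n l + 3\right) \left(-5\right)^{3} = \left(- 2 l n + 3\right) \left(-125\right) = \left(3 - 2 l n\right) \left(-125\right) = -375 + 250 l n$)
$- 13 \left(-89 + G{\left(5,-6 \right)}\right) = - 13 \left(-89 + \left(-375 + 250 \left(-6\right) 5\right)\right) = - 13 \left(-89 - 7875\right) = \left(-13\right) \left(-7964\right) = 103532$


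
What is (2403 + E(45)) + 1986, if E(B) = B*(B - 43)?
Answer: 4479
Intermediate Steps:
E(B) = B*(-43 + B)
(2403 + E(45)) + 1986 = (2403 + 45*(-43 + 45)) + 1986 = (2403 + 45*2) + 1986 = (2403 + 90) + 1986 = 2493 + 1986 = 4479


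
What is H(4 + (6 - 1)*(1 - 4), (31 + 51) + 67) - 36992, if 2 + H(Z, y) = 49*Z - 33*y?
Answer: -42450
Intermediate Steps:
H(Z, y) = -2 - 33*y + 49*Z (H(Z, y) = -2 + (49*Z - 33*y) = -2 + (-33*y + 49*Z) = -2 - 33*y + 49*Z)
H(4 + (6 - 1)*(1 - 4), (31 + 51) + 67) - 36992 = (-2 - 33*((31 + 51) + 67) + 49*(4 + (6 - 1)*(1 - 4))) - 36992 = (-2 - 33*(82 + 67) + 49*(4 + 5*(-3))) - 36992 = (-2 - 33*149 + 49*(4 - 15)) - 36992 = (-2 - 4917 + 49*(-11)) - 36992 = (-2 - 4917 - 539) - 36992 = -5458 - 36992 = -42450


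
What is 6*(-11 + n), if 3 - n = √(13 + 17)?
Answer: -48 - 6*√30 ≈ -80.863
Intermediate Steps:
n = 3 - √30 (n = 3 - √(13 + 17) = 3 - √30 ≈ -2.4772)
6*(-11 + n) = 6*(-11 + (3 - √30)) = 6*(-8 - √30) = -48 - 6*√30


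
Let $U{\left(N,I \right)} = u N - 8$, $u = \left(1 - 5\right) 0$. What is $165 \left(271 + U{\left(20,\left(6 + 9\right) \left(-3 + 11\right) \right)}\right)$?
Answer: $43395$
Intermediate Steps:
$u = 0$ ($u = \left(-4\right) 0 = 0$)
$U{\left(N,I \right)} = -8$ ($U{\left(N,I \right)} = 0 N - 8 = 0 - 8 = -8$)
$165 \left(271 + U{\left(20,\left(6 + 9\right) \left(-3 + 11\right) \right)}\right) = 165 \left(271 - 8\right) = 165 \cdot 263 = 43395$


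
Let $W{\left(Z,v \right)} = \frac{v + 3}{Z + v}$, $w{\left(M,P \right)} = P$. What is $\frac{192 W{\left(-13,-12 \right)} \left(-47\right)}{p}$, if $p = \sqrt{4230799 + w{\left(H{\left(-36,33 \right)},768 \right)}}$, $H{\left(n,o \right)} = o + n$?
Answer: $- \frac{81216 \sqrt{4231567}}{105789175} \approx -1.5793$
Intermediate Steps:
$H{\left(n,o \right)} = n + o$
$W{\left(Z,v \right)} = \frac{3 + v}{Z + v}$
$p = \sqrt{4231567}$ ($p = \sqrt{4230799 + 768} = \sqrt{4231567} \approx 2057.1$)
$\frac{192 W{\left(-13,-12 \right)} \left(-47\right)}{p} = \frac{192 \frac{3 - 12}{-13 - 12} \left(-47\right)}{\sqrt{4231567}} = 192 \frac{1}{-25} \left(-9\right) \left(-47\right) \frac{\sqrt{4231567}}{4231567} = 192 \left(\left(- \frac{1}{25}\right) \left(-9\right)\right) \left(-47\right) \frac{\sqrt{4231567}}{4231567} = 192 \cdot \frac{9}{25} \left(-47\right) \frac{\sqrt{4231567}}{4231567} = \frac{1728}{25} \left(-47\right) \frac{\sqrt{4231567}}{4231567} = - \frac{81216 \frac{\sqrt{4231567}}{4231567}}{25} = - \frac{81216 \sqrt{4231567}}{105789175}$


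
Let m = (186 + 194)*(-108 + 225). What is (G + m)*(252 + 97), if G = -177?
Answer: 15454767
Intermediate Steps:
m = 44460 (m = 380*117 = 44460)
(G + m)*(252 + 97) = (-177 + 44460)*(252 + 97) = 44283*349 = 15454767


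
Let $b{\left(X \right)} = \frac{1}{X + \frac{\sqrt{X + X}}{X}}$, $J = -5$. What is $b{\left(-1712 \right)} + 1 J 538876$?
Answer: $\frac{4 \left(- 673595 \sqrt{214} + 493567306027 i\right)}{\sqrt{214} - 732736 i} \approx -2.6944 \cdot 10^{6}$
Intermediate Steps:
$b{\left(X \right)} = \frac{1}{X + \frac{\sqrt{2}}{\sqrt{X}}}$ ($b{\left(X \right)} = \frac{1}{X + \frac{\sqrt{2 X}}{X}} = \frac{1}{X + \frac{\sqrt{2} \sqrt{X}}{X}} = \frac{1}{X + \frac{\sqrt{2}}{\sqrt{X}}}$)
$b{\left(-1712 \right)} + 1 J 538876 = - \frac{1712}{\left(-1712\right)^{2} + \sqrt{2} \sqrt{-1712}} + 1 \left(-5\right) 538876 = - \frac{1712}{2930944 + \sqrt{2} \cdot 4 i \sqrt{107}} - 2694380 = - \frac{1712}{2930944 + 4 i \sqrt{214}} - 2694380 = -2694380 - \frac{1712}{2930944 + 4 i \sqrt{214}}$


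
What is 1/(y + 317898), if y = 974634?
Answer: 1/1292532 ≈ 7.7368e-7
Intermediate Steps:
1/(y + 317898) = 1/(974634 + 317898) = 1/1292532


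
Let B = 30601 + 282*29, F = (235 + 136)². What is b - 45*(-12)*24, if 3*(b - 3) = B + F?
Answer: 215309/3 ≈ 71770.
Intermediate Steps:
F = 137641 (F = 371² = 137641)
B = 38779 (B = 30601 + 8178 = 38779)
b = 176429/3 (b = 3 + (38779 + 137641)/3 = 3 + (⅓)*176420 = 3 + 176420/3 = 176429/3 ≈ 58810.)
b - 45*(-12)*24 = 176429/3 - 45*(-12)*24 = 176429/3 + 540*24 = 176429/3 + 12960 = 215309/3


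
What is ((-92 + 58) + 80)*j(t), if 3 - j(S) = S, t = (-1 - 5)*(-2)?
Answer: -414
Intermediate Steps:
t = 12 (t = -6*(-2) = 12)
j(S) = 3 - S
((-92 + 58) + 80)*j(t) = ((-92 + 58) + 80)*(3 - 1*12) = (-34 + 80)*(3 - 12) = 46*(-9) = -414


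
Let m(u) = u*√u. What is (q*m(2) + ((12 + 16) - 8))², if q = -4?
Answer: 528 - 320*√2 ≈ 75.452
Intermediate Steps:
m(u) = u^(3/2)
(q*m(2) + ((12 + 16) - 8))² = (-8*√2 + ((12 + 16) - 8))² = (-8*√2 + (28 - 8))² = (-8*√2 + 20)² = (20 - 8*√2)²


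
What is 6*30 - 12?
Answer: 168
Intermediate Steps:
6*30 - 12 = 180 - 12 = 168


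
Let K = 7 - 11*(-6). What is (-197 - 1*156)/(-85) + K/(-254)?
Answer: 83457/21590 ≈ 3.8655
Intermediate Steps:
K = 73 (K = 7 + 66 = 73)
(-197 - 1*156)/(-85) + K/(-254) = (-197 - 1*156)/(-85) + 73/(-254) = (-197 - 156)*(-1/85) + 73*(-1/254) = -353*(-1/85) - 73/254 = 353/85 - 73/254 = 83457/21590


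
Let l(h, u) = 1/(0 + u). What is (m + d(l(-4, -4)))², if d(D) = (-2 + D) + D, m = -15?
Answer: 1225/4 ≈ 306.25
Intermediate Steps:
l(h, u) = 1/u
d(D) = -2 + 2*D
(m + d(l(-4, -4)))² = (-15 + (-2 + 2/(-4)))² = (-15 + (-2 + 2*(-¼)))² = (-15 + (-2 - ½))² = (-15 - 5/2)² = (-35/2)² = 1225/4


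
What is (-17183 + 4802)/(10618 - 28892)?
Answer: 12381/18274 ≈ 0.67752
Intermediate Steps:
(-17183 + 4802)/(10618 - 28892) = -12381/(-18274) = -12381*(-1/18274) = 12381/18274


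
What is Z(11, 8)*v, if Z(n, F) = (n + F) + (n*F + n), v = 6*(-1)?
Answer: -708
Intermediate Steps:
v = -6
Z(n, F) = F + 2*n + F*n (Z(n, F) = (F + n) + (F*n + n) = (F + n) + (n + F*n) = F + 2*n + F*n)
Z(11, 8)*v = (8 + 2*11 + 8*11)*(-6) = (8 + 22 + 88)*(-6) = 118*(-6) = -708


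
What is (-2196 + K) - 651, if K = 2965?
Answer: 118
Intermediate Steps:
(-2196 + K) - 651 = (-2196 + 2965) - 651 = 769 - 651 = 118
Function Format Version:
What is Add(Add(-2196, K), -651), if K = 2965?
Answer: 118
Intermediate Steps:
Add(Add(-2196, K), -651) = Add(Add(-2196, 2965), -651) = Add(769, -651) = 118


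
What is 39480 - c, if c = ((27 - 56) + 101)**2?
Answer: 34296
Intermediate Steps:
c = 5184 (c = (-29 + 101)**2 = 72**2 = 5184)
39480 - c = 39480 - 1*5184 = 39480 - 5184 = 34296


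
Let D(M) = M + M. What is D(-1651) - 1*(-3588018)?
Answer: 3584716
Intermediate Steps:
D(M) = 2*M
D(-1651) - 1*(-3588018) = 2*(-1651) - 1*(-3588018) = -3302 + 3588018 = 3584716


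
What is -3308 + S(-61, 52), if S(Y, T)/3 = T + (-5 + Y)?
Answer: -3350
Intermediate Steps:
S(Y, T) = -15 + 3*T + 3*Y (S(Y, T) = 3*(T + (-5 + Y)) = 3*(-5 + T + Y) = -15 + 3*T + 3*Y)
-3308 + S(-61, 52) = -3308 + (-15 + 3*52 + 3*(-61)) = -3308 + (-15 + 156 - 183) = -3308 - 42 = -3350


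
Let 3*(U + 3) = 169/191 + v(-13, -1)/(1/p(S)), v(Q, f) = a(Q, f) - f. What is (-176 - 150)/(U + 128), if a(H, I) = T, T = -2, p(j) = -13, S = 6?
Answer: -62266/24759 ≈ -2.5149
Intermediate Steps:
a(H, I) = -2
v(Q, f) = -2 - f
U = 311/191 (U = -3 + (169/191 + (-2 - 1*(-1))/(1/(-13)))/3 = -3 + (169*(1/191) + (-2 + 1)/(-1/13))/3 = -3 + (169/191 - 1*(-13))/3 = -3 + (169/191 + 13)/3 = -3 + (⅓)*(2652/191) = -3 + 884/191 = 311/191 ≈ 1.6283)
(-176 - 150)/(U + 128) = (-176 - 150)/(311/191 + 128) = -326/24759/191 = -326*191/24759 = -62266/24759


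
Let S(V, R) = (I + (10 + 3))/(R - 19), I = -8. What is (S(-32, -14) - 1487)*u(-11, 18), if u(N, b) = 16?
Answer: -785216/33 ≈ -23794.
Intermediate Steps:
S(V, R) = 5/(-19 + R) (S(V, R) = (-8 + (10 + 3))/(R - 19) = (-8 + 13)/(-19 + R) = 5/(-19 + R))
(S(-32, -14) - 1487)*u(-11, 18) = (5/(-19 - 14) - 1487)*16 = (5/(-33) - 1487)*16 = (5*(-1/33) - 1487)*16 = (-5/33 - 1487)*16 = -49076/33*16 = -785216/33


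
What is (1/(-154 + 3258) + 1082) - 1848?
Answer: -2377663/3104 ≈ -766.00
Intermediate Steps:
(1/(-154 + 3258) + 1082) - 1848 = (1/3104 + 1082) - 1848 = 3358529/3104 - 1848 = -2377663/3104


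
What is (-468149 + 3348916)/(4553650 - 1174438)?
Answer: 2880767/3379212 ≈ 0.85250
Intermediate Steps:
(-468149 + 3348916)/(4553650 - 1174438) = 2880767/3379212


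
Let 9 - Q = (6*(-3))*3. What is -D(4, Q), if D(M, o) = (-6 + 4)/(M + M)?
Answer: ¼ ≈ 0.25000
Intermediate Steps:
Q = 63 (Q = 9 - 6*(-3)*3 = 9 - (-18)*3 = 9 - 1*(-54) = 9 + 54 = 63)
D(M, o) = -1/M (D(M, o) = -2*1/(2*M) = -1/M)
-D(4, Q) = -(-1)/4 = -1*(-¼) = ¼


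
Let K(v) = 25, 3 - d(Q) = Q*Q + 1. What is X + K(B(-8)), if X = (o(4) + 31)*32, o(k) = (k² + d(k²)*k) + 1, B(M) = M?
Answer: -30951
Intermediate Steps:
d(Q) = 2 - Q² (d(Q) = 3 - (Q*Q + 1) = 3 - (Q² + 1) = 3 - (1 + Q²) = 3 + (-1 - Q²) = 2 - Q²)
o(k) = 1 + k² + k*(2 - k⁴) (o(k) = (k² + (2 - (k²)²)*k) + 1 = (k² + (2 - k⁴)*k) + 1 = (k² + k*(2 - k⁴)) + 1 = 1 + k² + k*(2 - k⁴))
X = -30976 (X = ((1 + 4² - 1*4*(-2 + 4⁴)) + 31)*32 = ((1 + 16 - 1*4*(-2 + 256)) + 31)*32 = ((1 + 16 - 1*4*254) + 31)*32 = ((1 + 16 - 1016) + 31)*32 = (-999 + 31)*32 = -968*32 = -30976)
X + K(B(-8)) = -30976 + 25 = -30951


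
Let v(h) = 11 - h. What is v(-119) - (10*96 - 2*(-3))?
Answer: -836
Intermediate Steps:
v(-119) - (10*96 - 2*(-3)) = (11 - 1*(-119)) - (10*96 - 2*(-3)) = (11 + 119) - (960 + 6) = 130 - 1*966 = 130 - 966 = -836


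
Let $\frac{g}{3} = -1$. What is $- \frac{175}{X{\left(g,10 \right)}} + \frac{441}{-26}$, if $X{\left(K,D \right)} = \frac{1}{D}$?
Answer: $- \frac{45941}{26} \approx -1767.0$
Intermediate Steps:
$g = -3$ ($g = 3 \left(-1\right) = -3$)
$- \frac{175}{X{\left(g,10 \right)}} + \frac{441}{-26} = - \frac{175}{\frac{1}{10}} + \frac{441}{-26} = - 175 \frac{1}{\frac{1}{10}} + 441 \left(- \frac{1}{26}\right) = \left(-175\right) 10 - \frac{441}{26} = -1750 - \frac{441}{26} = - \frac{45941}{26}$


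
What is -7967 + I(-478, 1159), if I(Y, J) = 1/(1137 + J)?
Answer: -18292231/2296 ≈ -7967.0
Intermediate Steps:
-7967 + I(-478, 1159) = -7967 + 1/(1137 + 1159) = -7967 + 1/2296 = -18292231/2296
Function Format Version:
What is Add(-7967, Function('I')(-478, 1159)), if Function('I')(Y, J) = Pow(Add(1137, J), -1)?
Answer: Rational(-18292231, 2296) ≈ -7967.0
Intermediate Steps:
Add(-7967, Function('I')(-478, 1159)) = Add(-7967, Pow(Add(1137, 1159), -1)) = Add(-7967, Pow(2296, -1)) = Add(-7967, Rational(1, 2296)) = Rational(-18292231, 2296)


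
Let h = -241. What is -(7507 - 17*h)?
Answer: -11604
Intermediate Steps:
-(7507 - 17*h) = -(7507 - 17*(-241)) = -(7507 - 1*(-4097)) = -(7507 + 4097) = -1*11604 = -11604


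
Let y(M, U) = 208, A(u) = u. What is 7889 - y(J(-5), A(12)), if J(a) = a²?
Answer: 7681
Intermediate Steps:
7889 - y(J(-5), A(12)) = 7889 - 1*208 = 7889 - 208 = 7681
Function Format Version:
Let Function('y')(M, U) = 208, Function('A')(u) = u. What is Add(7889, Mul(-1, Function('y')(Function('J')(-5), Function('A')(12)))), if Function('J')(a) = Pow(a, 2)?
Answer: 7681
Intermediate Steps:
Add(7889, Mul(-1, Function('y')(Function('J')(-5), Function('A')(12)))) = Add(7889, Mul(-1, 208)) = Add(7889, -208) = 7681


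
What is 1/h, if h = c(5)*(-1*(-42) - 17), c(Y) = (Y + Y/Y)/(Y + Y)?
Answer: 1/15 ≈ 0.066667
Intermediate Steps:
c(Y) = (1 + Y)/(2*Y) (c(Y) = (Y + 1)/((2*Y)) = (1 + Y)*(1/(2*Y)) = (1 + Y)/(2*Y))
h = 15 (h = ((½)*(1 + 5)/5)*(-1*(-42) - 17) = ((½)*(⅕)*6)*(42 - 17) = (⅗)*25 = 15)
1/h = 1/15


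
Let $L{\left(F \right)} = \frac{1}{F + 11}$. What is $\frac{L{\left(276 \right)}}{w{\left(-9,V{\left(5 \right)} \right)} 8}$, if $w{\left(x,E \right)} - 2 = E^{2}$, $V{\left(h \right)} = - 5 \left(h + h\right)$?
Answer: $\frac{1}{5744592} \approx 1.7408 \cdot 10^{-7}$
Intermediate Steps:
$V{\left(h \right)} = - 10 h$ ($V{\left(h \right)} = - 5 \cdot 2 h = - 10 h$)
$w{\left(x,E \right)} = 2 + E^{2}$
$L{\left(F \right)} = \frac{1}{11 + F}$
$\frac{L{\left(276 \right)}}{w{\left(-9,V{\left(5 \right)} \right)} 8} = \frac{1}{\left(11 + 276\right) \left(2 + \left(\left(-10\right) 5\right)^{2}\right) 8} = \frac{1}{287 \left(2 + \left(-50\right)^{2}\right) 8} = \frac{1}{287 \left(2 + 2500\right) 8} = \frac{1}{287 \cdot 2502 \cdot 8} = \frac{1}{287 \cdot 20016} = \frac{1}{287} \cdot \frac{1}{20016} = \frac{1}{5744592}$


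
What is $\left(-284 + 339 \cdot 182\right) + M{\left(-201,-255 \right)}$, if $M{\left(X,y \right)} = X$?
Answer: $61213$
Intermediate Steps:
$\left(-284 + 339 \cdot 182\right) + M{\left(-201,-255 \right)} = \left(-284 + 339 \cdot 182\right) - 201 = \left(-284 + 61698\right) - 201 = 61414 - 201 = 61213$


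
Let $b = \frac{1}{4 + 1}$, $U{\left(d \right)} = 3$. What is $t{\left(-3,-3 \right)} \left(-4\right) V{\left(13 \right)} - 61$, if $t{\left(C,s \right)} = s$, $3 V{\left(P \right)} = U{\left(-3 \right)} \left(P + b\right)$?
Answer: $\frac{487}{5} \approx 97.4$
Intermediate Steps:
$b = \frac{1}{5} \approx 0.2$
$V{\left(P \right)} = \frac{1}{5} + P$ ($V{\left(P \right)} = \frac{3 \left(P + \frac{1}{5}\right)}{3} = \frac{3 \left(\frac{1}{5} + P\right)}{3} = \frac{\frac{3}{5} + 3 P}{3} = \frac{1}{5} + P$)
$t{\left(-3,-3 \right)} \left(-4\right) V{\left(13 \right)} - 61 = \left(-3\right) \left(-4\right) \left(\frac{1}{5} + 13\right) - 61 = 12 \cdot \frac{66}{5} - 61 = \frac{792}{5} - 61 = \frac{487}{5}$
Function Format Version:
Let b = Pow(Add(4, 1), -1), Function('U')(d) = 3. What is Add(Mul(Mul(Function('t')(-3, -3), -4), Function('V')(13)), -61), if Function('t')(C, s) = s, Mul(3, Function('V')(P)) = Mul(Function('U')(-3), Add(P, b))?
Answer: Rational(487, 5) ≈ 97.400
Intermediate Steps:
b = Rational(1, 5) (b = Pow(5, -1) = Rational(1, 5) ≈ 0.20000)
Function('V')(P) = Add(Rational(1, 5), P) (Function('V')(P) = Mul(Rational(1, 3), Mul(3, Add(P, Rational(1, 5)))) = Mul(Rational(1, 3), Mul(3, Add(Rational(1, 5), P))) = Mul(Rational(1, 3), Add(Rational(3, 5), Mul(3, P))) = Add(Rational(1, 5), P))
Add(Mul(Mul(Function('t')(-3, -3), -4), Function('V')(13)), -61) = Add(Mul(Mul(-3, -4), Add(Rational(1, 5), 13)), -61) = Add(Mul(12, Rational(66, 5)), -61) = Add(Rational(792, 5), -61) = Rational(487, 5)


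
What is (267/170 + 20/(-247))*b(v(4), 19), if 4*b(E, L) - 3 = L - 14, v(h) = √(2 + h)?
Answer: 62549/20995 ≈ 2.9792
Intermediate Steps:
b(E, L) = -11/4 + L/4 (b(E, L) = ¾ + (L - 14)/4 = ¾ + (-14 + L)/4 = ¾ + (-7/2 + L/4) = -11/4 + L/4)
(267/170 + 20/(-247))*b(v(4), 19) = (267/170 + 20/(-247))*(-11/4 + (¼)*19) = (267*(1/170) + 20*(-1/247))*(-11/4 + 19/4) = (267/170 - 20/247)*2 = (62549/41990)*2 = 62549/20995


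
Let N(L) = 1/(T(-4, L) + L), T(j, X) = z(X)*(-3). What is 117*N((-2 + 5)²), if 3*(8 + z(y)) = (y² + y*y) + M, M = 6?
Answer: -13/15 ≈ -0.86667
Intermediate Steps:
z(y) = -6 + 2*y²/3 (z(y) = -8 + ((y² + y*y) + 6)/3 = -8 + ((y² + y²) + 6)/3 = -8 + (2*y² + 6)/3 = -8 + (6 + 2*y²)/3 = -8 + (2 + 2*y²/3) = -6 + 2*y²/3)
T(j, X) = 18 - 2*X² (T(j, X) = (-6 + 2*X²/3)*(-3) = 18 - 2*X²)
N(L) = 1/(18 + L - 2*L²) (N(L) = 1/((18 - 2*L²) + L) = 1/(18 + L - 2*L²))
117*N((-2 + 5)²) = 117/(18 + (-2 + 5)² - 2*(-2 + 5)⁴) = 117/(18 + 3² - 2*(3²)²) = 117/(18 + 9 - 2*9²) = 117/(18 + 9 - 2*81) = 117/(18 + 9 - 162) = 117/(-135) = 117*(-1/135) = -13/15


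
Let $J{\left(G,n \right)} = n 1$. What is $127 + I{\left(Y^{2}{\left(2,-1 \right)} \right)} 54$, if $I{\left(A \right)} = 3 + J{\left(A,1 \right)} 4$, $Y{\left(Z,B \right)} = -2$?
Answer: $505$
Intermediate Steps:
$J{\left(G,n \right)} = n$
$I{\left(A \right)} = 7$ ($I{\left(A \right)} = 3 + 1 \cdot 4 = 3 + 4 = 7$)
$127 + I{\left(Y^{2}{\left(2,-1 \right)} \right)} 54 = 127 + 7 \cdot 54 = 127 + 378 = 505$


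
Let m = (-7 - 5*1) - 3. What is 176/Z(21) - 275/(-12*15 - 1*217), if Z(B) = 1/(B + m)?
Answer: 419507/397 ≈ 1056.7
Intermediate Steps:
m = -15 (m = (-7 - 5) - 3 = -12 - 3 = -15)
Z(B) = 1/(-15 + B) (Z(B) = 1/(B - 15) = 1/(-15 + B))
176/Z(21) - 275/(-12*15 - 1*217) = 176/(1/(-15 + 21)) - 275/(-12*15 - 1*217) = 176/(1/6) - 275/(-180 - 217) = 176/(1/6) - 275/(-397) = 176*6 - 275*(-1/397) = 1056 + 275/397 = 419507/397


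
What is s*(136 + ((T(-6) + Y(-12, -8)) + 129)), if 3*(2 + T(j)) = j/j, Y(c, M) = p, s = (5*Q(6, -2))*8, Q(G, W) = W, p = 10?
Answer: -65600/3 ≈ -21867.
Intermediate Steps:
s = -80 (s = (5*(-2))*8 = -10*8 = -80)
Y(c, M) = 10
T(j) = -5/3 (T(j) = -2 + (j/j)/3 = -2 + (1/3)*1 = -2 + 1/3 = -5/3)
s*(136 + ((T(-6) + Y(-12, -8)) + 129)) = -80*(136 + ((-5/3 + 10) + 129)) = -80*(136 + (25/3 + 129)) = -80*(136 + 412/3) = -80*820/3 = -65600/3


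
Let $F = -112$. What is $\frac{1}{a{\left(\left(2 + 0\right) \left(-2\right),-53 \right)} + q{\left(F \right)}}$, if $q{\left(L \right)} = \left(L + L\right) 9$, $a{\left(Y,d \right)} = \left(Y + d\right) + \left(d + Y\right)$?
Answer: $- \frac{1}{2130} \approx -0.00046948$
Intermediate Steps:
$a{\left(Y,d \right)} = 2 Y + 2 d$ ($a{\left(Y,d \right)} = \left(Y + d\right) + \left(Y + d\right) = 2 Y + 2 d$)
$q{\left(L \right)} = 18 L$ ($q{\left(L \right)} = 2 L 9 = 18 L$)
$\frac{1}{a{\left(\left(2 + 0\right) \left(-2\right),-53 \right)} + q{\left(F \right)}} = \frac{1}{\left(2 \left(2 + 0\right) \left(-2\right) + 2 \left(-53\right)\right) + 18 \left(-112\right)} = \frac{1}{\left(2 \cdot 2 \left(-2\right) - 106\right) - 2016} = \frac{1}{\left(2 \left(-4\right) - 106\right) - 2016} = \frac{1}{\left(-8 - 106\right) - 2016} = \frac{1}{-114 - 2016} = \frac{1}{-2130} = - \frac{1}{2130}$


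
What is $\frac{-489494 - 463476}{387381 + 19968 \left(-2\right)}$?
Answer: $- \frac{190594}{69489} \approx -2.7428$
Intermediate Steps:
$\frac{-489494 - 463476}{387381 + 19968 \left(-2\right)} = - \frac{952970}{387381 - 39936} = - \frac{952970}{347445} = \left(-952970\right) \frac{1}{347445} = - \frac{190594}{69489}$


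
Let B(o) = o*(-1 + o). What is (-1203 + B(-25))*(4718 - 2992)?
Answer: -954478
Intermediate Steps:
(-1203 + B(-25))*(4718 - 2992) = (-1203 - 25*(-1 - 25))*(4718 - 2992) = (-1203 - 25*(-26))*1726 = (-1203 + 650)*1726 = -553*1726 = -954478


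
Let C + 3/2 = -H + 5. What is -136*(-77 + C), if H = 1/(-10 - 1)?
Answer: 109820/11 ≈ 9983.6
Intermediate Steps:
H = -1/11 (H = 1/(-11) = -1/11 ≈ -0.090909)
C = 79/22 (C = -3/2 + (-1*(-1/11) + 5) = -3/2 + (1/11 + 5) = -3/2 + 56/11 = 79/22 ≈ 3.5909)
-136*(-77 + C) = -136*(-77 + 79/22) = -136*(-1615/22) = 109820/11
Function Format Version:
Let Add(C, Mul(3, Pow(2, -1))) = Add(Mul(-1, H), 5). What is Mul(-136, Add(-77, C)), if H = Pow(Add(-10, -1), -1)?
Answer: Rational(109820, 11) ≈ 9983.6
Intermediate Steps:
H = Rational(-1, 11) (H = Pow(-11, -1) = Rational(-1, 11) ≈ -0.090909)
C = Rational(79, 22) (C = Add(Rational(-3, 2), Add(Mul(-1, Rational(-1, 11)), 5)) = Add(Rational(-3, 2), Add(Rational(1, 11), 5)) = Add(Rational(-3, 2), Rational(56, 11)) = Rational(79, 22) ≈ 3.5909)
Mul(-136, Add(-77, C)) = Mul(-136, Add(-77, Rational(79, 22))) = Mul(-136, Rational(-1615, 22)) = Rational(109820, 11)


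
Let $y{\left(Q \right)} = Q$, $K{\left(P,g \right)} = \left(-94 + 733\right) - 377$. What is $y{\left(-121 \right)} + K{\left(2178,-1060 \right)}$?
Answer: $141$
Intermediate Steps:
$K{\left(P,g \right)} = 262$ ($K{\left(P,g \right)} = 639 - 377 = 262$)
$y{\left(-121 \right)} + K{\left(2178,-1060 \right)} = -121 + 262 = 141$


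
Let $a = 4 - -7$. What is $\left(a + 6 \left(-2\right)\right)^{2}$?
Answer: $1$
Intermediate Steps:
$a = 11$ ($a = 4 + 7 = 11$)
$\left(a + 6 \left(-2\right)\right)^{2} = \left(11 + 6 \left(-2\right)\right)^{2} = \left(11 - 12\right)^{2} = \left(-1\right)^{2} = 1$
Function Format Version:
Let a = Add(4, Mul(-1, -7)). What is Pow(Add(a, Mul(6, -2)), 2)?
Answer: 1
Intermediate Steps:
a = 11 (a = Add(4, 7) = 11)
Pow(Add(a, Mul(6, -2)), 2) = Pow(Add(11, Mul(6, -2)), 2) = Pow(Add(11, -12), 2) = Pow(-1, 2) = 1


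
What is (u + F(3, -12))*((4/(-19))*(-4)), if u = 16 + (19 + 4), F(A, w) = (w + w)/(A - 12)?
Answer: 2000/57 ≈ 35.088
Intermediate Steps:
F(A, w) = 2*w/(-12 + A) (F(A, w) = (2*w)/(-12 + A) = 2*w/(-12 + A))
u = 39 (u = 16 + 23 = 39)
(u + F(3, -12))*((4/(-19))*(-4)) = (39 + 2*(-12)/(-12 + 3))*((4/(-19))*(-4)) = (39 + 2*(-12)/(-9))*((4*(-1/19))*(-4)) = (39 + 2*(-12)*(-1/9))*(-4/19*(-4)) = (39 + 8/3)*(16/19) = (125/3)*(16/19) = 2000/57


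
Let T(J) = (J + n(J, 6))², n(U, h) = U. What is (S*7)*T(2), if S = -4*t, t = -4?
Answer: 1792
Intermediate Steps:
S = 16 (S = -4*(-4) = 16)
T(J) = 4*J² (T(J) = (J + J)² = (2*J)² = 4*J²)
(S*7)*T(2) = (16*7)*(4*2²) = 112*(4*4) = 112*16 = 1792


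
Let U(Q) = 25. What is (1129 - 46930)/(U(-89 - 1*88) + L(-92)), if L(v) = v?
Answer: 45801/67 ≈ 683.60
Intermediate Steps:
(1129 - 46930)/(U(-89 - 1*88) + L(-92)) = (1129 - 46930)/(25 - 92) = -45801/(-67) = -45801*(-1/67) = 45801/67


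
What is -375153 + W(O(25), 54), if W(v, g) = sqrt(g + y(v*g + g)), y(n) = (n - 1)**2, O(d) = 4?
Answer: -375153 + sqrt(72415) ≈ -3.7488e+5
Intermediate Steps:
y(n) = (-1 + n)**2
W(v, g) = sqrt(g + (-1 + g + g*v)**2) (W(v, g) = sqrt(g + (-1 + (v*g + g))**2) = sqrt(g + (-1 + (g*v + g))**2) = sqrt(g + (-1 + (g + g*v))**2) = sqrt(g + (-1 + g + g*v)**2))
-375153 + W(O(25), 54) = -375153 + sqrt(54 + (-1 + 54*(1 + 4))**2) = -375153 + sqrt(54 + (-1 + 54*5)**2) = -375153 + sqrt(54 + (-1 + 270)**2) = -375153 + sqrt(54 + 269**2) = -375153 + sqrt(54 + 72361) = -375153 + sqrt(72415)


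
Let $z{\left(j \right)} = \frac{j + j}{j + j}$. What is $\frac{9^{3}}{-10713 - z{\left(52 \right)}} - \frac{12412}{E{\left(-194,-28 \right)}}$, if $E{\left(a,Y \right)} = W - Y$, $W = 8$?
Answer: $- \frac{33252103}{96426} \approx -344.85$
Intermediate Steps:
$E{\left(a,Y \right)} = 8 - Y$
$z{\left(j \right)} = 1$ ($z{\left(j \right)} = \frac{2 j}{2 j} = 2 j \frac{1}{2 j} = 1$)
$\frac{9^{3}}{-10713 - z{\left(52 \right)}} - \frac{12412}{E{\left(-194,-28 \right)}} = \frac{9^{3}}{-10713 - 1} - \frac{12412}{8 - -28} = \frac{729}{-10713 - 1} - \frac{12412}{8 + 28} = \frac{729}{-10714} - \frac{12412}{36} = 729 \left(- \frac{1}{10714}\right) - \frac{3103}{9} = - \frac{729}{10714} - \frac{3103}{9} = - \frac{33252103}{96426}$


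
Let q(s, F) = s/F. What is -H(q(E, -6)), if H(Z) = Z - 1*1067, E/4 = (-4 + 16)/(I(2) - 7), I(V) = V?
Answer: 5327/5 ≈ 1065.4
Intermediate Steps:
E = -48/5 (E = 4*((-4 + 16)/(2 - 7)) = 4*(12/(-5)) = 4*(12*(-⅕)) = 4*(-12/5) = -48/5 ≈ -9.6000)
H(Z) = -1067 + Z (H(Z) = Z - 1067 = -1067 + Z)
-H(q(E, -6)) = -(-1067 - 48/5/(-6)) = -(-1067 - 48/5*(-⅙)) = -(-1067 + 8/5) = -1*(-5327/5) = 5327/5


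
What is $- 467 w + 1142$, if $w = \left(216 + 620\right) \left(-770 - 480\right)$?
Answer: $488016142$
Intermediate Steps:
$w = -1045000$ ($w = 836 \left(-1250\right) = -1045000$)
$- 467 w + 1142 = \left(-467\right) \left(-1045000\right) + 1142 = 488015000 + 1142 = 488016142$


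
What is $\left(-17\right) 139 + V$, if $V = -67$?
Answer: $-2430$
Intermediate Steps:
$\left(-17\right) 139 + V = \left(-17\right) 139 - 67 = -2363 - 67 = -2430$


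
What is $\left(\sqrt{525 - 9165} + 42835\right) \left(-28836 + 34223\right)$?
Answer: $230752145 + 129288 i \sqrt{15} \approx 2.3075 \cdot 10^{8} + 5.0073 \cdot 10^{5} i$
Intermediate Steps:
$\left(\sqrt{525 - 9165} + 42835\right) \left(-28836 + 34223\right) = \left(\sqrt{-8640} + 42835\right) 5387 = \left(24 i \sqrt{15} + 42835\right) 5387 = \left(42835 + 24 i \sqrt{15}\right) 5387 = 230752145 + 129288 i \sqrt{15}$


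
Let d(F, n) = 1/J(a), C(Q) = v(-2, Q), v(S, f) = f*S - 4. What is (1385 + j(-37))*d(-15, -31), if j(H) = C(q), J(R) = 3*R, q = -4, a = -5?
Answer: -463/5 ≈ -92.600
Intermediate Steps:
v(S, f) = -4 + S*f (v(S, f) = S*f - 4 = -4 + S*f)
C(Q) = -4 - 2*Q
d(F, n) = -1/15 (d(F, n) = 1/(3*(-5)) = 1/(-15) = -1/15)
j(H) = 4 (j(H) = -4 - 2*(-4) = -4 + 8 = 4)
(1385 + j(-37))*d(-15, -31) = (1385 + 4)*(-1/15) = 1389*(-1/15) = -463/5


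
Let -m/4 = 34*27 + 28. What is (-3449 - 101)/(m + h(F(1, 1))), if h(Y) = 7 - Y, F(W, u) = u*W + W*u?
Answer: 3550/3779 ≈ 0.93940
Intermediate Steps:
F(W, u) = 2*W*u (F(W, u) = W*u + W*u = 2*W*u)
m = -3784 (m = -4*(34*27 + 28) = -4*(918 + 28) = -4*946 = -3784)
(-3449 - 101)/(m + h(F(1, 1))) = (-3449 - 101)/(-3784 + (7 - 2)) = -3550/(-3784 + (7 - 1*2)) = -3550/(-3784 + (7 - 2)) = -3550/(-3784 + 5) = -3550/(-3779) = -3550*(-1/3779) = 3550/3779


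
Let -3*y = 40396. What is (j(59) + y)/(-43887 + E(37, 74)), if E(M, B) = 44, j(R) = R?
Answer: 40219/131529 ≈ 0.30578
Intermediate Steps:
y = -40396/3 (y = -1/3*40396 = -40396/3 ≈ -13465.)
(j(59) + y)/(-43887 + E(37, 74)) = (59 - 40396/3)/(-43887 + 44) = -40219/3/(-43843) = -40219/3*(-1/43843) = 40219/131529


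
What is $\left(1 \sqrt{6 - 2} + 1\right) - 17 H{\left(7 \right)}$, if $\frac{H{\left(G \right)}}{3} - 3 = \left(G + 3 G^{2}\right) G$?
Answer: $-55128$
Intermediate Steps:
$H{\left(G \right)} = 9 + 3 G \left(G + 3 G^{2}\right)$ ($H{\left(G \right)} = 9 + 3 \left(G + 3 G^{2}\right) G = 9 + 3 G \left(G + 3 G^{2}\right)$)
$\left(1 \sqrt{6 - 2} + 1\right) - 17 H{\left(7 \right)} = \left(1 \sqrt{6 - 2} + 1\right) - 17 \left(9 + 3 \cdot 7^{2} + 9 \cdot 7^{3}\right) = \left(1 \sqrt{4} + 1\right) - 17 \left(9 + 3 \cdot 49 + 9 \cdot 343\right) = \left(1 \cdot 2 + 1\right) - 17 \left(9 + 147 + 3087\right) = \left(2 + 1\right) - 55131 = 3 - 55131 = -55128$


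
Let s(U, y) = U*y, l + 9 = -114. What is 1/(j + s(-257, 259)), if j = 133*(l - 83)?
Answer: -1/93961 ≈ -1.0643e-5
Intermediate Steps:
l = -123 (l = -9 - 114 = -123)
j = -27398 (j = 133*(-123 - 83) = 133*(-206) = -27398)
1/(j + s(-257, 259)) = 1/(-27398 - 257*259) = 1/(-27398 - 66563) = 1/(-93961) = -1/93961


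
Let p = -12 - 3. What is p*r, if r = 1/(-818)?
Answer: 15/818 ≈ 0.018337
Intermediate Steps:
r = -1/818 ≈ -0.0012225
p = -15
p*r = -15*(-1/818) = 15/818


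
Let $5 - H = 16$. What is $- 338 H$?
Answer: $3718$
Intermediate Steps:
$H = -11$ ($H = 5 - 16 = -11$)
$- 338 H = \left(-338\right) \left(-11\right) = 3718$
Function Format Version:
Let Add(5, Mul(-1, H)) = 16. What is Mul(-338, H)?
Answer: 3718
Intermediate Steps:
H = -11 (H = Add(5, Mul(-1, 16)) = Add(5, -16) = -11)
Mul(-338, H) = Mul(-338, -11) = 3718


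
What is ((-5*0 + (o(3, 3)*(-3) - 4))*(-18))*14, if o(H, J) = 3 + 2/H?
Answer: 3780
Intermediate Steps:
((-5*0 + (o(3, 3)*(-3) - 4))*(-18))*14 = ((-5*0 + ((3 + 2/3)*(-3) - 4))*(-18))*14 = ((0 + ((3 + 2*(⅓))*(-3) - 4))*(-18))*14 = ((0 + ((3 + ⅔)*(-3) - 4))*(-18))*14 = ((0 + ((11/3)*(-3) - 4))*(-18))*14 = ((0 + (-11 - 4))*(-18))*14 = ((0 - 15)*(-18))*14 = -15*(-18)*14 = 270*14 = 3780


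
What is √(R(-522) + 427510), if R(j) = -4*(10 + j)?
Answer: √429558 ≈ 655.41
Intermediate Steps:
R(j) = -40 - 4*j
√(R(-522) + 427510) = √((-40 - 4*(-522)) + 427510) = √((-40 + 2088) + 427510) = √(2048 + 427510) = √429558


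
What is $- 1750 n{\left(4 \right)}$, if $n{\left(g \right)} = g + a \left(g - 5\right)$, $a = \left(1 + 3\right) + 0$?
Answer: $0$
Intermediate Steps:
$a = 4$ ($a = 4 + 0 = 4$)
$n{\left(g \right)} = -20 + 5 g$ ($n{\left(g \right)} = g + 4 \left(g - 5\right) = g + 4 \left(-5 + g\right) = g + \left(-20 + 4 g\right) = -20 + 5 g$)
$- 1750 n{\left(4 \right)} = - 1750 \left(-20 + 5 \cdot 4\right) = - 1750 \left(-20 + 20\right) = \left(-1750\right) 0 = 0$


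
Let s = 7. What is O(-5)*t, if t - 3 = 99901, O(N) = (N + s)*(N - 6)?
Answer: -2197888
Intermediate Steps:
O(N) = (-6 + N)*(7 + N) (O(N) = (N + 7)*(N - 6) = (7 + N)*(-6 + N) = (-6 + N)*(7 + N))
t = 99904 (t = 3 + 99901 = 99904)
O(-5)*t = (-42 - 5 + (-5)²)*99904 = (-42 - 5 + 25)*99904 = -22*99904 = -2197888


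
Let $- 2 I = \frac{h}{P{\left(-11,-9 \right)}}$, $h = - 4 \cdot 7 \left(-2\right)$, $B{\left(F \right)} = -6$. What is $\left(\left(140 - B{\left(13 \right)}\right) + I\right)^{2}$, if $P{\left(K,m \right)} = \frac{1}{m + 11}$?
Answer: $8100$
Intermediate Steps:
$P{\left(K,m \right)} = \frac{1}{11 + m}$
$h = 56$ ($h = \left(-4\right) \left(-14\right) = 56$)
$I = -56$ ($I = - \frac{56 \frac{1}{\frac{1}{11 - 9}}}{2} = - \frac{56 \frac{1}{\frac{1}{2}}}{2} = - \frac{56 \cdot 2}{2} = \left(- \frac{1}{2}\right) 112 = -56$)
$\left(\left(140 - B{\left(13 \right)}\right) + I\right)^{2} = \left(\left(140 - -6\right) - 56\right)^{2} = \left(\left(140 + 6\right) - 56\right)^{2} = \left(146 - 56\right)^{2} = 90^{2} = 8100$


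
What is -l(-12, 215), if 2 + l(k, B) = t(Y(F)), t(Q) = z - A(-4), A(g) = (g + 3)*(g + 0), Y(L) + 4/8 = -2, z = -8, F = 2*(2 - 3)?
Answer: 14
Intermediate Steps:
F = -2 (F = 2*(-1) = -2)
Y(L) = -5/2 (Y(L) = -1/2 - 2 = -5/2)
A(g) = g*(3 + g) (A(g) = (3 + g)*g = g*(3 + g))
t(Q) = -12 (t(Q) = -8 - (-4)*(3 - 4) = -8 - (-4)*(-1) = -8 - 1*4 = -8 - 4 = -12)
l(k, B) = -14 (l(k, B) = -2 - 12 = -14)
-l(-12, 215) = -1*(-14) = 14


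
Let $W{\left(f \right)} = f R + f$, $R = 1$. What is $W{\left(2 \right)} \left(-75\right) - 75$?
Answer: $-375$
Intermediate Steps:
$W{\left(f \right)} = 2 f$ ($W{\left(f \right)} = f 1 + f = f + f = 2 f$)
$W{\left(2 \right)} \left(-75\right) - 75 = 2 \cdot 2 \left(-75\right) - 75 = 4 \left(-75\right) - 75 = -300 - 75 = -375$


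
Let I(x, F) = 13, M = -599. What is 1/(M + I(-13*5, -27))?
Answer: -1/586 ≈ -0.0017065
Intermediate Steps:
1/(M + I(-13*5, -27)) = 1/(-599 + 13) = 1/(-586) = -1/586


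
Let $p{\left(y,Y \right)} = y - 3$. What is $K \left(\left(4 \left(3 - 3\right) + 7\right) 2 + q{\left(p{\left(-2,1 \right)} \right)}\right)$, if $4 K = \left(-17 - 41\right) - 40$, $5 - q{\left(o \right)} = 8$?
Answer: $- \frac{539}{2} \approx -269.5$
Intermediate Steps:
$p{\left(y,Y \right)} = -3 + y$
$q{\left(o \right)} = -3$ ($q{\left(o \right)} = 5 - 8 = -3$)
$K = - \frac{49}{2}$ ($K = \frac{\left(-17 - 41\right) - 40}{4} = \frac{-58 - 40}{4} = \frac{1}{4} \left(-98\right) = - \frac{49}{2} \approx -24.5$)
$K \left(\left(4 \left(3 - 3\right) + 7\right) 2 + q{\left(p{\left(-2,1 \right)} \right)}\right) = - \frac{49 \left(\left(4 \left(3 - 3\right) + 7\right) 2 - 3\right)}{2} = - \frac{49 \left(\left(4 \cdot 0 + 7\right) 2 - 3\right)}{2} = - \frac{49 \left(\left(0 + 7\right) 2 - 3\right)}{2} = - \frac{49 \left(7 \cdot 2 - 3\right)}{2} = - \frac{49 \left(14 - 3\right)}{2} = \left(- \frac{49}{2}\right) 11 = - \frac{539}{2}$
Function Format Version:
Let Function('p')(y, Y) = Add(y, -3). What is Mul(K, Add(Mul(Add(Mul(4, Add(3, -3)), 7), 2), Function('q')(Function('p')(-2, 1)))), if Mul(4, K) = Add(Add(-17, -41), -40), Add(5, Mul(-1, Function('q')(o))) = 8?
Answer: Rational(-539, 2) ≈ -269.50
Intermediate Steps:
Function('p')(y, Y) = Add(-3, y)
Function('q')(o) = -3 (Function('q')(o) = Add(5, Mul(-1, 8)) = Add(5, -8) = -3)
K = Rational(-49, 2) (K = Mul(Rational(1, 4), Add(Add(-17, -41), -40)) = Mul(Rational(1, 4), Add(-58, -40)) = Mul(Rational(1, 4), -98) = Rational(-49, 2) ≈ -24.500)
Mul(K, Add(Mul(Add(Mul(4, Add(3, -3)), 7), 2), Function('q')(Function('p')(-2, 1)))) = Mul(Rational(-49, 2), Add(Mul(Add(Mul(4, Add(3, -3)), 7), 2), -3)) = Mul(Rational(-49, 2), Add(Mul(Add(Mul(4, 0), 7), 2), -3)) = Mul(Rational(-49, 2), Add(Mul(Add(0, 7), 2), -3)) = Mul(Rational(-49, 2), Add(Mul(7, 2), -3)) = Mul(Rational(-49, 2), Add(14, -3)) = Mul(Rational(-49, 2), 11) = Rational(-539, 2)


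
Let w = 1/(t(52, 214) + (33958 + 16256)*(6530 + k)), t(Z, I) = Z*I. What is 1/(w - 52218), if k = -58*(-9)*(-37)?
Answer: -641924648/33520021269265 ≈ -1.9150e-5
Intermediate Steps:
k = -19314 (k = 522*(-37) = -19314)
t(Z, I) = I*Z
w = -1/641924648 (w = 1/(214*52 + (33958 + 16256)*(6530 - 19314)) = 1/(11128 + 50214*(-12784)) = 1/(11128 - 641935776) = 1/(-641924648) = -1/641924648 ≈ -1.5578e-9)
1/(w - 52218) = 1/(-1/641924648 - 52218) = 1/(-33520021269265/641924648) = -641924648/33520021269265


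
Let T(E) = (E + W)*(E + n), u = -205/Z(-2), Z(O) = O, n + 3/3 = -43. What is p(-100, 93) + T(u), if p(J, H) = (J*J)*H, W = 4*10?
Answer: 3753345/4 ≈ 9.3834e+5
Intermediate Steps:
n = -44 (n = -1 - 43 = -44)
W = 40
u = 205/2 (u = -205/(-2) = -205*(-½) = 205/2 ≈ 102.50)
p(J, H) = H*J² (p(J, H) = J²*H = H*J²)
T(E) = (-44 + E)*(40 + E) (T(E) = (E + 40)*(E - 44) = (40 + E)*(-44 + E) = (-44 + E)*(40 + E))
p(-100, 93) + T(u) = 93*(-100)² + (-1760 + (205/2)² - 4*205/2) = 93*10000 + (-1760 + 42025/4 - 410) = 930000 + 33345/4 = 3753345/4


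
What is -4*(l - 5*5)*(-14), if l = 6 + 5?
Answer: -784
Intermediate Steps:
l = 11
-4*(l - 5*5)*(-14) = -4*(11 - 5*5)*(-14) = -4*(11 - 25)*(-14) = -4*(-14)*(-14) = 56*(-14) = -784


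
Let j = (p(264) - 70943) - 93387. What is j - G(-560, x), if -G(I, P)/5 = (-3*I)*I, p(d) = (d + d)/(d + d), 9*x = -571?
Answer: -4868329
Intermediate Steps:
x = -571/9 (x = (⅑)*(-571) = -571/9 ≈ -63.444)
p(d) = 1 (p(d) = (2*d)/((2*d)) = (2*d)*(1/(2*d)) = 1)
G(I, P) = 15*I² (G(I, P) = -5*(-3*I)*I = -(-15)*I² = 15*I²)
j = -164329 (j = (1 - 70943) - 93387 = -70942 - 93387 = -164329)
j - G(-560, x) = -164329 - 15*(-560)² = -164329 - 15*313600 = -164329 - 1*4704000 = -164329 - 4704000 = -4868329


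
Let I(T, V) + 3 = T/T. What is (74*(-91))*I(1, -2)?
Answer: 13468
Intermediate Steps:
I(T, V) = -2 (I(T, V) = -3 + T/T = -3 + 1 = -2)
(74*(-91))*I(1, -2) = (74*(-91))*(-2) = -6734*(-2) = 13468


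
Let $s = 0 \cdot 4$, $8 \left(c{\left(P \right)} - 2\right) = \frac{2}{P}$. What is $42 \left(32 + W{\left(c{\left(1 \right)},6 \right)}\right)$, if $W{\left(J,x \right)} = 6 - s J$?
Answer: $1596$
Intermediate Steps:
$c{\left(P \right)} = 2 + \frac{1}{4 P}$ ($c{\left(P \right)} = 2 + \frac{2 \frac{1}{P}}{8} = 2 + \frac{1}{4 P}$)
$s = 0$
$W{\left(J,x \right)} = 6$ ($W{\left(J,x \right)} = 6 - 0 J = 6 - 0 = 6 + 0 = 6$)
$42 \left(32 + W{\left(c{\left(1 \right)},6 \right)}\right) = 42 \left(32 + 6\right) = 42 \cdot 38 = 1596$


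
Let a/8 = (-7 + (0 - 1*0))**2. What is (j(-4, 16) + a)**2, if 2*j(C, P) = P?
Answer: 160000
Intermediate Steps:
j(C, P) = P/2
a = 392 (a = 8*(-7 + (0 - 1*0))**2 = 8*(-7 + (0 + 0))**2 = 8*(-7 + 0)**2 = 8*(-7)**2 = 8*49 = 392)
(j(-4, 16) + a)**2 = ((1/2)*16 + 392)**2 = (8 + 392)**2 = 400**2 = 160000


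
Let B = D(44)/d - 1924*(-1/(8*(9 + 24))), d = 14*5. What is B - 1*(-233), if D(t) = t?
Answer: 556517/2310 ≈ 240.92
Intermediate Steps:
d = 70
B = 18287/2310 (B = 44/70 - 1924*(-1/(8*(9 + 24))) = 44*(1/70) - 1924/((-8*33)) = 22/35 - 1924/(-264) = 22/35 - 1924*(-1/264) = 22/35 + 481/66 = 18287/2310 ≈ 7.9165)
B - 1*(-233) = 18287/2310 - 1*(-233) = 18287/2310 + 233 = 556517/2310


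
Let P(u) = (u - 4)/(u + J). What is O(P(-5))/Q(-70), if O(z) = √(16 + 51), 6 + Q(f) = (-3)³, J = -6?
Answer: -√67/33 ≈ -0.24804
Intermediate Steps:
Q(f) = -33 (Q(f) = -6 + (-3)³ = -6 - 27 = -33)
P(u) = (-4 + u)/(-6 + u) (P(u) = (u - 4)/(u - 6) = (-4 + u)/(-6 + u))
O(z) = √67
O(P(-5))/Q(-70) = √67/(-33) = √67*(-1/33) = -√67/33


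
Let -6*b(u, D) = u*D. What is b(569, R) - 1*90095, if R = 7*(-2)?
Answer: -266302/3 ≈ -88767.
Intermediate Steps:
R = -14
b(u, D) = -D*u/6 (b(u, D) = -u*D/6 = -D*u/6)
b(569, R) - 1*90095 = -1/6*(-14)*569 - 1*90095 = 3983/3 - 90095 = -266302/3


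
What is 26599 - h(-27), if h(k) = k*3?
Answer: 26680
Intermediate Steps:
h(k) = 3*k
26599 - h(-27) = 26599 - 3*(-27) = 26599 - 1*(-81) = 26599 + 81 = 26680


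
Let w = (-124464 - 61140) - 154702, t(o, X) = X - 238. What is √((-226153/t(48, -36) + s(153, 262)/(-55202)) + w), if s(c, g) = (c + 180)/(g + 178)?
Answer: 3*I*√26104093275248778073515/831894140 ≈ 582.65*I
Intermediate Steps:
t(o, X) = -238 + X
w = -340306 (w = -185604 - 154702 = -340306)
s(c, g) = (180 + c)/(178 + g)
√((-226153/t(48, -36) + s(153, 262)/(-55202)) + w) = √((-226153/(-238 - 36) + ((180 + 153)/(178 + 262))/(-55202)) - 340306) = √((-226153/(-274) + (333/440)*(-1/55202)) - 340306) = √((-226153*(-1/274) + ((1/440)*333)*(-1/55202)) - 340306) = √((226153/274 + (333/440)*(-1/55202)) - 340306) = √((226153/274 - 333/24288880) - 340306) = √(2746501493699/3327576560 - 340306) = √(-1129647767333661/3327576560) = 3*I*√26104093275248778073515/831894140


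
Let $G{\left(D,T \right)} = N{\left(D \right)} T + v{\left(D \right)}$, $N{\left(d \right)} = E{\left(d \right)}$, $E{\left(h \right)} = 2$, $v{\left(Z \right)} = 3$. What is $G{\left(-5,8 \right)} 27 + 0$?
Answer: $513$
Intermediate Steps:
$N{\left(d \right)} = 2$
$G{\left(D,T \right)} = 3 + 2 T$ ($G{\left(D,T \right)} = 2 T + 3 = 3 + 2 T$)
$G{\left(-5,8 \right)} 27 + 0 = \left(3 + 2 \cdot 8\right) 27 + 0 = \left(3 + 16\right) 27 + 0 = 19 \cdot 27 + 0 = 513 + 0 = 513$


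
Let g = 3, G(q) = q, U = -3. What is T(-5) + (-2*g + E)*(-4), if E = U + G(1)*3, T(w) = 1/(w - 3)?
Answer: 191/8 ≈ 23.875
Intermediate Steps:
T(w) = 1/(-3 + w)
E = 0 (E = -3 + 1*3 = -3 + 3 = 0)
T(-5) + (-2*g + E)*(-4) = 1/(-3 - 5) + (-2*3 + 0)*(-4) = 1/(-8) + (-6 + 0)*(-4) = -⅛ - 6*(-4) = -⅛ + 24 = 191/8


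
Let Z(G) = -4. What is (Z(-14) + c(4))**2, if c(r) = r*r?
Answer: 144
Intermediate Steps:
c(r) = r**2
(Z(-14) + c(4))**2 = (-4 + 4**2)**2 = (-4 + 16)**2 = 12**2 = 144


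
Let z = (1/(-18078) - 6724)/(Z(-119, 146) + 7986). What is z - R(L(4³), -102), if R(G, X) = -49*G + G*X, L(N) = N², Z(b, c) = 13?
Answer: 89438062776839/144605922 ≈ 6.1850e+5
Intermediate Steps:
z = -121556473/144605922 (z = (1/(-18078) - 6724)/(13 + 7986) = (-1/18078 - 6724)/7999 = -121556473/18078*1/7999 = -121556473/144605922 ≈ -0.84060)
z - R(L(4³), -102) = -121556473/144605922 - (4³)²*(-49 - 102) = -121556473/144605922 - 64²*(-151) = -121556473/144605922 - 4096*(-151) = -121556473/144605922 - 1*(-618496) = -121556473/144605922 + 618496 = 89438062776839/144605922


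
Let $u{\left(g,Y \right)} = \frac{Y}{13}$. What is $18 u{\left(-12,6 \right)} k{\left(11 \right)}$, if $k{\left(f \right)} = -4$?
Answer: $- \frac{432}{13} \approx -33.231$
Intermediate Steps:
$u{\left(g,Y \right)} = \frac{Y}{13}$ ($u{\left(g,Y \right)} = Y \frac{1}{13} = \frac{Y}{13}$)
$18 u{\left(-12,6 \right)} k{\left(11 \right)} = 18 \cdot \frac{1}{13} \cdot 6 \left(-4\right) = 18 \cdot \frac{6}{13} \left(-4\right) = \frac{108}{13} \left(-4\right) = - \frac{432}{13}$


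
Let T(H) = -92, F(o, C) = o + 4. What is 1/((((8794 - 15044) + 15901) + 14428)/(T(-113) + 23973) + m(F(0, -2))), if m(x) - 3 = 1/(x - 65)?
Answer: 132431/528651 ≈ 0.25051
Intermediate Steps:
F(o, C) = 4 + o
m(x) = 3 + 1/(-65 + x) (m(x) = 3 + 1/(x - 65) = 3 + 1/(-65 + x))
1/((((8794 - 15044) + 15901) + 14428)/(T(-113) + 23973) + m(F(0, -2))) = 1/((((8794 - 15044) + 15901) + 14428)/(-92 + 23973) + (-194 + 3*(4 + 0))/(-65 + (4 + 0))) = 1/(((-6250 + 15901) + 14428)/23881 + (-194 + 3*4)/(-65 + 4)) = 1/((9651 + 14428)*(1/23881) + (-194 + 12)/(-61)) = 1/(24079*(1/23881) - 1/61*(-182)) = 1/(2189/2171 + 182/61) = 1/(528651/132431) = 132431/528651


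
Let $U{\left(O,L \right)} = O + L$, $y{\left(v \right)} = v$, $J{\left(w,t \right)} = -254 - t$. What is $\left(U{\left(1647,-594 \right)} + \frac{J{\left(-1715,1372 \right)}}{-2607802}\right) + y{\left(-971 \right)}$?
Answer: $\frac{106920695}{1303901} \approx 82.001$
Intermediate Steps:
$U{\left(O,L \right)} = L + O$
$\left(U{\left(1647,-594 \right)} + \frac{J{\left(-1715,1372 \right)}}{-2607802}\right) + y{\left(-971 \right)} = \left(\left(-594 + 1647\right) + \frac{-254 - 1372}{-2607802}\right) - 971 = \left(1053 + \left(-254 - 1372\right) \left(- \frac{1}{2607802}\right)\right) - 971 = \left(1053 - - \frac{813}{1303901}\right) - 971 = \left(1053 + \frac{813}{1303901}\right) - 971 = \frac{1373008566}{1303901} - 971 = \frac{106920695}{1303901}$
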